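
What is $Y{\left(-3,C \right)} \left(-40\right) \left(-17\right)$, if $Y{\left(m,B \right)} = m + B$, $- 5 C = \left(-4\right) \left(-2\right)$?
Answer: $-3128$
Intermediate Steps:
$C = - \frac{8}{5}$ ($C = - \frac{\left(-4\right) \left(-2\right)}{5} = \left(- \frac{1}{5}\right) 8 = - \frac{8}{5} \approx -1.6$)
$Y{\left(m,B \right)} = B + m$
$Y{\left(-3,C \right)} \left(-40\right) \left(-17\right) = \left(- \frac{8}{5} - 3\right) \left(-40\right) \left(-17\right) = \left(- \frac{23}{5}\right) \left(-40\right) \left(-17\right) = 184 \left(-17\right) = -3128$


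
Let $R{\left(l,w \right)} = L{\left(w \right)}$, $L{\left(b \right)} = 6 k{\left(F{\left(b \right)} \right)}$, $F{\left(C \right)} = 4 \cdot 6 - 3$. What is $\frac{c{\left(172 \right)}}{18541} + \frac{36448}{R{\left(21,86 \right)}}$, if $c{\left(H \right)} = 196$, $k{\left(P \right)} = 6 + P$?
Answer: $\frac{337907060}{1501821} \approx 225.0$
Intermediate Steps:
$F{\left(C \right)} = 21$ ($F{\left(C \right)} = 24 - 3 = 21$)
$L{\left(b \right)} = 162$ ($L{\left(b \right)} = 6 \left(6 + 21\right) = 6 \cdot 27 = 162$)
$R{\left(l,w \right)} = 162$
$\frac{c{\left(172 \right)}}{18541} + \frac{36448}{R{\left(21,86 \right)}} = \frac{196}{18541} + \frac{36448}{162} = 196 \cdot \frac{1}{18541} + 36448 \cdot \frac{1}{162} = \frac{196}{18541} + \frac{18224}{81} = \frac{337907060}{1501821}$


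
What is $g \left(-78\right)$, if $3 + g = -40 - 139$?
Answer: $14196$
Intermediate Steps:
$g = -182$ ($g = -3 - 179 = -182$)
$g \left(-78\right) = \left(-182\right) \left(-78\right) = 14196$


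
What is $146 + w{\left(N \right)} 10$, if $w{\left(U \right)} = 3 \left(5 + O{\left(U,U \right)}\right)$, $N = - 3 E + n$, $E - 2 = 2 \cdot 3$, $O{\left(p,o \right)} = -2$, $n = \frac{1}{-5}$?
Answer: $236$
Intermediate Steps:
$n = - \frac{1}{5} \approx -0.2$
$E = 8$ ($E = 2 + 2 \cdot 3 = 2 + 6 = 8$)
$N = - \frac{121}{5}$ ($N = \left(-3\right) 8 - \frac{1}{5} = -24 - \frac{1}{5} = - \frac{121}{5} \approx -24.2$)
$w{\left(U \right)} = 9$ ($w{\left(U \right)} = 3 \left(5 - 2\right) = 3 \cdot 3 = 9$)
$146 + w{\left(N \right)} 10 = 146 + 9 \cdot 10 = 146 + 90 = 236$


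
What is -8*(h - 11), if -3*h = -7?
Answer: 208/3 ≈ 69.333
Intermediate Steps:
h = 7/3 (h = -⅓*(-7) = 7/3 ≈ 2.3333)
-8*(h - 11) = -8*(7/3 - 11) = -8*(-26/3) = 208/3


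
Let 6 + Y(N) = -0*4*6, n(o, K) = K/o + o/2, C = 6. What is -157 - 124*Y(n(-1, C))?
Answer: 587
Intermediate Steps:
n(o, K) = o/2 + K/o (n(o, K) = K/o + o*(1/2) = K/o + o/2 = o/2 + K/o)
Y(N) = -6 (Y(N) = -6 - 0*4*6 = -6 - 0*6 = -6 - 1*0 = -6 + 0 = -6)
-157 - 124*Y(n(-1, C)) = -157 - 124*(-6) = -157 + 744 = 587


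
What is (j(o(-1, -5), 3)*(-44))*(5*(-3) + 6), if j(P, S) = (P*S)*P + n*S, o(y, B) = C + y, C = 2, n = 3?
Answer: 4752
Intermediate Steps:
o(y, B) = 2 + y
j(P, S) = 3*S + S*P**2 (j(P, S) = (P*S)*P + 3*S = S*P**2 + 3*S = 3*S + S*P**2)
(j(o(-1, -5), 3)*(-44))*(5*(-3) + 6) = ((3*(3 + (2 - 1)**2))*(-44))*(5*(-3) + 6) = ((3*(3 + 1**2))*(-44))*(-15 + 6) = ((3*(3 + 1))*(-44))*(-9) = ((3*4)*(-44))*(-9) = (12*(-44))*(-9) = -528*(-9) = 4752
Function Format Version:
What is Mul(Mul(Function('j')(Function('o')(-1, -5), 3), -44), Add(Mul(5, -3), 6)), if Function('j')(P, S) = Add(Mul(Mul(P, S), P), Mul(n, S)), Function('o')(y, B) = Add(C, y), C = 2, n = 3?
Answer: 4752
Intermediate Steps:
Function('o')(y, B) = Add(2, y)
Function('j')(P, S) = Add(Mul(3, S), Mul(S, Pow(P, 2))) (Function('j')(P, S) = Add(Mul(Mul(P, S), P), Mul(3, S)) = Add(Mul(S, Pow(P, 2)), Mul(3, S)) = Add(Mul(3, S), Mul(S, Pow(P, 2))))
Mul(Mul(Function('j')(Function('o')(-1, -5), 3), -44), Add(Mul(5, -3), 6)) = Mul(Mul(Mul(3, Add(3, Pow(Add(2, -1), 2))), -44), Add(Mul(5, -3), 6)) = Mul(Mul(Mul(3, Add(3, Pow(1, 2))), -44), Add(-15, 6)) = Mul(Mul(Mul(3, Add(3, 1)), -44), -9) = Mul(Mul(Mul(3, 4), -44), -9) = Mul(Mul(12, -44), -9) = Mul(-528, -9) = 4752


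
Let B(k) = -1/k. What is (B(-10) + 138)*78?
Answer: 53859/5 ≈ 10772.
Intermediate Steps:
(B(-10) + 138)*78 = (-1/(-10) + 138)*78 = (-1*(-⅒) + 138)*78 = (⅒ + 138)*78 = (1381/10)*78 = 53859/5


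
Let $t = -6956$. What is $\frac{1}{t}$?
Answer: $- \frac{1}{6956} \approx -0.00014376$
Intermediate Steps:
$\frac{1}{t} = \frac{1}{-6956} = - \frac{1}{6956}$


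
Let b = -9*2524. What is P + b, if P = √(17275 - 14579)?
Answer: -22716 + 2*√674 ≈ -22664.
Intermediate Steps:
b = -22716
P = 2*√674 (P = √2696 = 2*√674 ≈ 51.923)
P + b = 2*√674 - 22716 = -22716 + 2*√674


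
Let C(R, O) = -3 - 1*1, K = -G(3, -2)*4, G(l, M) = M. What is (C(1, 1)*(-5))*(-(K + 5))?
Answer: -260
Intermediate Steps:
K = 8 (K = -1*(-2)*4 = 2*4 = 8)
C(R, O) = -4 (C(R, O) = -3 - 1 = -4)
(C(1, 1)*(-5))*(-(K + 5)) = (-4*(-5))*(-(8 + 5)) = 20*(-1*13) = 20*(-13) = -260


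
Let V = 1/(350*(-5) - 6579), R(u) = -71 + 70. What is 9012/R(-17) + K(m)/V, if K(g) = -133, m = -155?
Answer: 1098745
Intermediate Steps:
R(u) = -1
V = -1/8329 (V = 1/(-1750 - 6579) = 1/(-8329) = -1/8329 ≈ -0.00012006)
9012/R(-17) + K(m)/V = 9012/(-1) - 133/(-1/8329) = 9012*(-1) - 133*(-8329) = -9012 + 1107757 = 1098745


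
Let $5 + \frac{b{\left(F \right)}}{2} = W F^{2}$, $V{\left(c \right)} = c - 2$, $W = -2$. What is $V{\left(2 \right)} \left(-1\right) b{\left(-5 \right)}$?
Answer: $0$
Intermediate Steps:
$V{\left(c \right)} = -2 + c$
$b{\left(F \right)} = -10 - 4 F^{2}$ ($b{\left(F \right)} = -10 + 2 \left(- 2 F^{2}\right) = -10 - 4 F^{2}$)
$V{\left(2 \right)} \left(-1\right) b{\left(-5 \right)} = \left(-2 + 2\right) \left(-1\right) \left(-10 - 4 \left(-5\right)^{2}\right) = 0 \left(-1\right) \left(-10 - 100\right) = 0 \left(-10 - 100\right) = 0 \left(-110\right) = 0$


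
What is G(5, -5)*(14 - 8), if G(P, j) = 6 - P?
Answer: 6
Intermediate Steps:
G(5, -5)*(14 - 8) = (6 - 1*5)*(14 - 8) = (6 - 5)*6 = 1*6 = 6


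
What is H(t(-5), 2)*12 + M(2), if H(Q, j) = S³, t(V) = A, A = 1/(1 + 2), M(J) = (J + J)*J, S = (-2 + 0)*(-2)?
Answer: 776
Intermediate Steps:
S = 4 (S = -2*(-2) = 4)
M(J) = 2*J² (M(J) = (2*J)*J = 2*J²)
A = ⅓ (A = 1/3 = ⅓ ≈ 0.33333)
t(V) = ⅓
H(Q, j) = 64 (H(Q, j) = 4³ = 64)
H(t(-5), 2)*12 + M(2) = 64*12 + 2*2² = 768 + 2*4 = 768 + 8 = 776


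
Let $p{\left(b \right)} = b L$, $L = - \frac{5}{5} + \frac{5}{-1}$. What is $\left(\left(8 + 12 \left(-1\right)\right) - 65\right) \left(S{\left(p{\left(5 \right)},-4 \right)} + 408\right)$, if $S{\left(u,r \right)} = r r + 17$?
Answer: $-30429$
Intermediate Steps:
$L = -6$ ($L = \left(-5\right) \frac{1}{5} + 5 \left(-1\right) = -1 - 5 = -6$)
$p{\left(b \right)} = - 6 b$ ($p{\left(b \right)} = b \left(-6\right) = - 6 b$)
$S{\left(u,r \right)} = 17 + r^{2}$ ($S{\left(u,r \right)} = r^{2} + 17 = 17 + r^{2}$)
$\left(\left(8 + 12 \left(-1\right)\right) - 65\right) \left(S{\left(p{\left(5 \right)},-4 \right)} + 408\right) = \left(\left(8 + 12 \left(-1\right)\right) - 65\right) \left(\left(17 + \left(-4\right)^{2}\right) + 408\right) = \left(\left(8 - 12\right) - 65\right) \left(\left(17 + 16\right) + 408\right) = \left(-4 - 65\right) \left(33 + 408\right) = \left(-69\right) 441 = -30429$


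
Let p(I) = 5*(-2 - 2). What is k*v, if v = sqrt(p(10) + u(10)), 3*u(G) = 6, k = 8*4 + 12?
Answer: 132*I*sqrt(2) ≈ 186.68*I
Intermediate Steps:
k = 44 (k = 32 + 12 = 44)
u(G) = 2 (u(G) = (1/3)*6 = 2)
p(I) = -20 (p(I) = 5*(-4) = -20)
v = 3*I*sqrt(2) (v = sqrt(-20 + 2) = sqrt(-18) = 3*I*sqrt(2) ≈ 4.2426*I)
k*v = 44*(3*I*sqrt(2)) = 132*I*sqrt(2)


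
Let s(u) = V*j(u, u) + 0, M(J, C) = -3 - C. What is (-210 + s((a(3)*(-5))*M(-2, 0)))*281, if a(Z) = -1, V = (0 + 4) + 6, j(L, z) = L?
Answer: -101160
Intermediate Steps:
V = 10 (V = 4 + 6 = 10)
s(u) = 10*u (s(u) = 10*u + 0 = 10*u)
(-210 + s((a(3)*(-5))*M(-2, 0)))*281 = (-210 + 10*((-1*(-5))*(-3 - 1*0)))*281 = (-210 + 10*(5*(-3 + 0)))*281 = (-210 + 10*(5*(-3)))*281 = (-210 + 10*(-15))*281 = (-210 - 150)*281 = -360*281 = -101160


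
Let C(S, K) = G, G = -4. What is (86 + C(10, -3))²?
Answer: 6724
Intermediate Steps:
C(S, K) = -4
(86 + C(10, -3))² = (86 - 4)² = 82² = 6724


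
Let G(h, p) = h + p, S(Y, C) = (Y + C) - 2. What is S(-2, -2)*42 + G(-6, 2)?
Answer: -256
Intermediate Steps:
S(Y, C) = -2 + C + Y (S(Y, C) = (C + Y) - 2 = -2 + C + Y)
S(-2, -2)*42 + G(-6, 2) = (-2 - 2 - 2)*42 + (-6 + 2) = -6*42 - 4 = -252 - 4 = -256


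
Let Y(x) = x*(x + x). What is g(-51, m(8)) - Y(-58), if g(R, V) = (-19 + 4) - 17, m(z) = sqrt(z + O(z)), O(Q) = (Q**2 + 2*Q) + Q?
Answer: -6760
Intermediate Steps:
O(Q) = Q**2 + 3*Q
Y(x) = 2*x**2 (Y(x) = x*(2*x) = 2*x**2)
m(z) = sqrt(z + z*(3 + z))
g(R, V) = -32 (g(R, V) = -15 - 17 = -32)
g(-51, m(8)) - Y(-58) = -32 - 2*(-58)**2 = -32 - 2*3364 = -32 - 1*6728 = -32 - 6728 = -6760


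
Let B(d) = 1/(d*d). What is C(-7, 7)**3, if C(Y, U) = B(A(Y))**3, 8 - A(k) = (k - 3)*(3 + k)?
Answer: 1/1237940039285380274899124224 ≈ 8.0779e-28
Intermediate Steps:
A(k) = 8 - (-3 + k)*(3 + k) (A(k) = 8 - (k - 3)*(3 + k) = 8 - (-3 + k)*(3 + k))
B(d) = d**(-2)
C(Y, U) = (17 - Y**2)**(-6) (C(Y, U) = ((17 - Y**2)**(-2))**3 = (17 - Y**2)**(-6))
C(-7, 7)**3 = ((-17 + (-7)**2)**(-6))**3 = ((-17 + 49)**(-6))**3 = (32**(-6))**3 = (1/1073741824)**3 = 1/1237940039285380274899124224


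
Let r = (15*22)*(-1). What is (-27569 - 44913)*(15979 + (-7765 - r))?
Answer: -619286208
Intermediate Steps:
r = -330 (r = 330*(-1) = -330)
(-27569 - 44913)*(15979 + (-7765 - r)) = (-27569 - 44913)*(15979 + (-7765 - 1*(-330))) = -72482*(15979 + (-7765 + 330)) = -72482*(15979 - 7435) = -72482*8544 = -619286208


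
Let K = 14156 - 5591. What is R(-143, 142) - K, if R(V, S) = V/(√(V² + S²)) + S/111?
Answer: -950573/111 - 143*√40613/40613 ≈ -8564.4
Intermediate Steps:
R(V, S) = S/111 + V/√(S² + V²) (R(V, S) = V/(√(S² + V²)) + S*(1/111) = V/√(S² + V²) + S/111 = S/111 + V/√(S² + V²))
K = 8565
R(-143, 142) - K = ((1/111)*142 - 143/√(142² + (-143)²)) - 1*8565 = (142/111 - 143/√(20164 + 20449)) - 8565 = (142/111 - 143*√40613/40613) - 8565 = -950573/111 - 143*√40613/40613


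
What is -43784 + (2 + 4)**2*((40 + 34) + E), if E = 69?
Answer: -38636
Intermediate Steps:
-43784 + (2 + 4)**2*((40 + 34) + E) = -43784 + (2 + 4)**2*((40 + 34) + 69) = -43784 + 6**2*(74 + 69) = -43784 + 36*143 = -43784 + 5148 = -38636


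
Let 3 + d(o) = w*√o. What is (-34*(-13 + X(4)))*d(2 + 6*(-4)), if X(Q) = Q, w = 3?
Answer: -918 + 918*I*√22 ≈ -918.0 + 4305.8*I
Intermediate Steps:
d(o) = -3 + 3*√o
(-34*(-13 + X(4)))*d(2 + 6*(-4)) = (-34*(-13 + 4))*(-3 + 3*√(2 + 6*(-4))) = (-34*(-9))*(-3 + 3*√(2 - 24)) = 306*(-3 + 3*√(-22)) = 306*(-3 + 3*(I*√22)) = 306*(-3 + 3*I*√22) = -918 + 918*I*√22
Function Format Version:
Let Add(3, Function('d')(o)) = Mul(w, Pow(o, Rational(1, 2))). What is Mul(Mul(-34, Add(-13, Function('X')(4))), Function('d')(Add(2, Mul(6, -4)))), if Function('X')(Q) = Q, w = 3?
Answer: Add(-918, Mul(918, I, Pow(22, Rational(1, 2)))) ≈ Add(-918.00, Mul(4305.8, I))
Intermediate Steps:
Function('d')(o) = Add(-3, Mul(3, Pow(o, Rational(1, 2))))
Mul(Mul(-34, Add(-13, Function('X')(4))), Function('d')(Add(2, Mul(6, -4)))) = Mul(Mul(-34, Add(-13, 4)), Add(-3, Mul(3, Pow(Add(2, Mul(6, -4)), Rational(1, 2))))) = Mul(Mul(-34, -9), Add(-3, Mul(3, Pow(Add(2, -24), Rational(1, 2))))) = Mul(306, Add(-3, Mul(3, Pow(-22, Rational(1, 2))))) = Mul(306, Add(-3, Mul(3, Mul(I, Pow(22, Rational(1, 2)))))) = Mul(306, Add(-3, Mul(3, I, Pow(22, Rational(1, 2))))) = Add(-918, Mul(918, I, Pow(22, Rational(1, 2))))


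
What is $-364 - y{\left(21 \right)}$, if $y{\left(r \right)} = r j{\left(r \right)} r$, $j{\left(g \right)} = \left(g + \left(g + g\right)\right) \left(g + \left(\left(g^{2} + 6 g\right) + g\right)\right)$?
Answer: $-16920211$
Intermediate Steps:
$j{\left(g \right)} = 3 g \left(g^{2} + 8 g\right)$ ($j{\left(g \right)} = \left(g + 2 g\right) \left(g + \left(g^{2} + 7 g\right)\right) = 3 g \left(g^{2} + 8 g\right)$)
$y{\left(r \right)} = 3 r^{4} \left(8 + r\right)$ ($y{\left(r \right)} = r 3 r^{2} \left(8 + r\right) r = 3 r^{3} \left(8 + r\right) r = 3 r^{4} \left(8 + r\right)$)
$-364 - y{\left(21 \right)} = -364 - 3 \cdot 21^{4} \left(8 + 21\right) = -364 - 3 \cdot 194481 \cdot 29 = -364 - 16919847 = -16920211$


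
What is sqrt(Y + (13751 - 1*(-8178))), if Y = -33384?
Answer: I*sqrt(11455) ≈ 107.03*I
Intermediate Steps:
sqrt(Y + (13751 - 1*(-8178))) = sqrt(-33384 + (13751 - 1*(-8178))) = sqrt(-33384 + (13751 + 8178)) = sqrt(-33384 + 21929) = sqrt(-11455) = I*sqrt(11455)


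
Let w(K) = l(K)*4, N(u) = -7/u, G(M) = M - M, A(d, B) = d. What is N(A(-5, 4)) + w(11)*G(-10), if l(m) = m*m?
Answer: 7/5 ≈ 1.4000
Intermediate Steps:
l(m) = m²
G(M) = 0
w(K) = 4*K² (w(K) = K²*4 = 4*K²)
N(A(-5, 4)) + w(11)*G(-10) = -7/(-5) + (4*11²)*0 = -7*(-⅕) + (4*121)*0 = 7/5 + 484*0 = 7/5 + 0 = 7/5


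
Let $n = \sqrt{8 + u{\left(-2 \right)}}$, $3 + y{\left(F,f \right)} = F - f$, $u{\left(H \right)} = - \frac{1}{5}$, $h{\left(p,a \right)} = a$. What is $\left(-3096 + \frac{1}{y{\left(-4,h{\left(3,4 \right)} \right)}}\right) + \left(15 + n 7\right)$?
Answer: $- \frac{33892}{11} + \frac{7 \sqrt{195}}{5} \approx -3061.5$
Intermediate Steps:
$u{\left(H \right)} = - \frac{1}{5}$ ($u{\left(H \right)} = \left(-1\right) \frac{1}{5} = - \frac{1}{5}$)
$y{\left(F,f \right)} = -3 + F - f$ ($y{\left(F,f \right)} = -3 + \left(F - f\right) = -3 + F - f$)
$n = \frac{\sqrt{195}}{5}$ ($n = \sqrt{8 - \frac{1}{5}} = \sqrt{\frac{39}{5}} = \frac{\sqrt{195}}{5} \approx 2.7928$)
$\left(-3096 + \frac{1}{y{\left(-4,h{\left(3,4 \right)} \right)}}\right) + \left(15 + n 7\right) = \left(-3096 + \frac{1}{-3 - 4 - 4}\right) + \left(15 + \frac{\sqrt{195}}{5} \cdot 7\right) = \left(-3096 + \frac{1}{-3 - 4 - 4}\right) + \left(15 + \frac{7 \sqrt{195}}{5}\right) = \left(-3096 + \frac{1}{-11}\right) + \left(15 + \frac{7 \sqrt{195}}{5}\right) = \left(-3096 - \frac{1}{11}\right) + \left(15 + \frac{7 \sqrt{195}}{5}\right) = - \frac{34057}{11} + \left(15 + \frac{7 \sqrt{195}}{5}\right) = - \frac{33892}{11} + \frac{7 \sqrt{195}}{5}$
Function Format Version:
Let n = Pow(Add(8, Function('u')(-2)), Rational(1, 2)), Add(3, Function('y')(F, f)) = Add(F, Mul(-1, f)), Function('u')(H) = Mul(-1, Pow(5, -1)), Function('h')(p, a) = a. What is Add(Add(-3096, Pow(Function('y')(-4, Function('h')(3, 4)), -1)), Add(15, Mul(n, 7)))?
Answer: Add(Rational(-33892, 11), Mul(Rational(7, 5), Pow(195, Rational(1, 2)))) ≈ -3061.5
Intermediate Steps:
Function('u')(H) = Rational(-1, 5) (Function('u')(H) = Mul(-1, Rational(1, 5)) = Rational(-1, 5))
Function('y')(F, f) = Add(-3, F, Mul(-1, f)) (Function('y')(F, f) = Add(-3, Add(F, Mul(-1, f))) = Add(-3, F, Mul(-1, f)))
n = Mul(Rational(1, 5), Pow(195, Rational(1, 2))) (n = Pow(Add(8, Rational(-1, 5)), Rational(1, 2)) = Pow(Rational(39, 5), Rational(1, 2)) = Mul(Rational(1, 5), Pow(195, Rational(1, 2))) ≈ 2.7928)
Add(Add(-3096, Pow(Function('y')(-4, Function('h')(3, 4)), -1)), Add(15, Mul(n, 7))) = Add(Add(-3096, Pow(Add(-3, -4, Mul(-1, 4)), -1)), Add(15, Mul(Mul(Rational(1, 5), Pow(195, Rational(1, 2))), 7))) = Add(Add(-3096, Pow(Add(-3, -4, -4), -1)), Add(15, Mul(Rational(7, 5), Pow(195, Rational(1, 2))))) = Add(Add(-3096, Pow(-11, -1)), Add(15, Mul(Rational(7, 5), Pow(195, Rational(1, 2))))) = Add(Add(-3096, Rational(-1, 11)), Add(15, Mul(Rational(7, 5), Pow(195, Rational(1, 2))))) = Add(Rational(-34057, 11), Add(15, Mul(Rational(7, 5), Pow(195, Rational(1, 2))))) = Add(Rational(-33892, 11), Mul(Rational(7, 5), Pow(195, Rational(1, 2))))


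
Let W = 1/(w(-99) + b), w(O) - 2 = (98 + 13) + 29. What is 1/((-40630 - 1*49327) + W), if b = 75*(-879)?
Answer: -65783/5917641332 ≈ -1.1116e-5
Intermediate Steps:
w(O) = 142 (w(O) = 2 + ((98 + 13) + 29) = 2 + (111 + 29) = 2 + 140 = 142)
b = -65925
W = -1/65783 (W = 1/(142 - 65925) = 1/(-65783) = -1/65783 ≈ -1.5201e-5)
1/((-40630 - 1*49327) + W) = 1/((-40630 - 1*49327) - 1/65783) = 1/((-40630 - 49327) - 1/65783) = 1/(-89957 - 1/65783) = 1/(-5917641332/65783) = -65783/5917641332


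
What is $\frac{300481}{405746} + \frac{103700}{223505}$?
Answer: $\frac{21846973221}{18137251946} \approx 1.2045$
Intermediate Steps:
$\frac{300481}{405746} + \frac{103700}{223505} = 300481 \cdot \frac{1}{405746} + 103700 \cdot \frac{1}{223505} = \frac{300481}{405746} + \frac{20740}{44701} = \frac{21846973221}{18137251946}$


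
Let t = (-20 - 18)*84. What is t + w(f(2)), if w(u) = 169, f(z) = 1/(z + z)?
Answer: -3023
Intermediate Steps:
f(z) = 1/(2*z)
t = -3192 (t = -38*84 = -3192)
t + w(f(2)) = -3192 + 169 = -3023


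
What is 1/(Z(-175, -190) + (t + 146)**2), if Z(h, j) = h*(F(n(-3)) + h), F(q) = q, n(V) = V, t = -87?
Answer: 1/34631 ≈ 2.8876e-5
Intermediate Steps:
Z(h, j) = h*(-3 + h)
1/(Z(-175, -190) + (t + 146)**2) = 1/(-175*(-3 - 175) + (-87 + 146)**2) = 1/(-175*(-178) + 59**2) = 1/(31150 + 3481) = 1/34631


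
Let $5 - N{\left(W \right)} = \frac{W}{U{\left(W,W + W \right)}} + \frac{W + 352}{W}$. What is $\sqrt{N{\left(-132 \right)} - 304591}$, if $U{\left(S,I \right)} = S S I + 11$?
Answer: $\frac{i \sqrt{19174594708156791}}{250905} \approx 551.89 i$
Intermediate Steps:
$U{\left(S,I \right)} = 11 + I S^{2}$ ($U{\left(S,I \right)} = S^{2} I + 11 = I S^{2} + 11 = 11 + I S^{2}$)
$N{\left(W \right)} = 5 - \frac{W}{11 + 2 W^{3}} - \frac{352 + W}{W}$ ($N{\left(W \right)} = 5 - \left(\frac{W}{11 + \left(W + W\right) W^{2}} + \frac{W + 352}{W}\right) = 5 - \left(\frac{W}{11 + 2 W W^{2}} + \frac{352 + W}{W}\right) = 5 - \left(\frac{W}{11 + 2 W^{3}} + \frac{352 + W}{W}\right) = 5 - \frac{W}{11 + 2 W^{3}} - \frac{352 + W}{W}$)
$\sqrt{N{\left(-132 \right)} - 304591} = \sqrt{\left(4 - \frac{352}{-132} - - \frac{132}{11 + 2 \left(-132\right)^{3}}\right) - 304591} = \sqrt{\left(4 - - \frac{8}{3} - - \frac{132}{11 + 2 \left(-2299968\right)}\right) - 304591} = \sqrt{\left(4 + \frac{8}{3} - - \frac{132}{11 - 4599936}\right) - 304591} = \sqrt{\left(4 + \frac{8}{3} - - \frac{132}{-4599925}\right) - 304591} = \sqrt{\left(4 + \frac{8}{3} - \left(-132\right) \left(- \frac{1}{4599925}\right)\right) - 304591} = \sqrt{\left(4 + \frac{8}{3} - \frac{12}{418175}\right) - 304591} = \sqrt{\frac{8363464}{1254525} - 304591} = \sqrt{- \frac{382108660811}{1254525}} = \frac{i \sqrt{19174594708156791}}{250905}$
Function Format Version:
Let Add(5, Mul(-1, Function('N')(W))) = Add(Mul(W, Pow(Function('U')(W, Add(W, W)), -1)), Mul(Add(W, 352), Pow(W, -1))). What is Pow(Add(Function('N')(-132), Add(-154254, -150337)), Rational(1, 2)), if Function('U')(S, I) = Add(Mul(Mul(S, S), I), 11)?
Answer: Mul(Rational(1, 250905), I, Pow(19174594708156791, Rational(1, 2))) ≈ Mul(551.89, I)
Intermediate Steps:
Function('U')(S, I) = Add(11, Mul(I, Pow(S, 2))) (Function('U')(S, I) = Add(Mul(Pow(S, 2), I), 11) = Add(Mul(I, Pow(S, 2)), 11) = Add(11, Mul(I, Pow(S, 2))))
Function('N')(W) = Add(5, Mul(-1, W, Pow(Add(11, Mul(2, Pow(W, 3))), -1)), Mul(-1, Pow(W, -1), Add(352, W))) (Function('N')(W) = Add(5, Mul(-1, Add(Mul(W, Pow(Add(11, Mul(Add(W, W), Pow(W, 2))), -1)), Mul(Add(W, 352), Pow(W, -1))))) = Add(5, Mul(-1, Add(Mul(W, Pow(Add(11, Mul(Mul(2, W), Pow(W, 2))), -1)), Mul(Add(352, W), Pow(W, -1))))) = Add(5, Mul(-1, Add(Mul(W, Pow(Add(11, Mul(2, Pow(W, 3))), -1)), Mul(Pow(W, -1), Add(352, W))))) = Add(5, Add(Mul(-1, W, Pow(Add(11, Mul(2, Pow(W, 3))), -1)), Mul(-1, Pow(W, -1), Add(352, W)))) = Add(5, Mul(-1, W, Pow(Add(11, Mul(2, Pow(W, 3))), -1)), Mul(-1, Pow(W, -1), Add(352, W))))
Pow(Add(Function('N')(-132), Add(-154254, -150337)), Rational(1, 2)) = Pow(Add(Add(4, Mul(-352, Pow(-132, -1)), Mul(-1, -132, Pow(Add(11, Mul(2, Pow(-132, 3))), -1))), Add(-154254, -150337)), Rational(1, 2)) = Pow(Add(Add(4, Mul(-352, Rational(-1, 132)), Mul(-1, -132, Pow(Add(11, Mul(2, -2299968)), -1))), -304591), Rational(1, 2)) = Pow(Add(Add(4, Rational(8, 3), Mul(-1, -132, Pow(Add(11, -4599936), -1))), -304591), Rational(1, 2)) = Pow(Add(Add(4, Rational(8, 3), Mul(-1, -132, Pow(-4599925, -1))), -304591), Rational(1, 2)) = Pow(Add(Add(4, Rational(8, 3), Mul(-1, -132, Rational(-1, 4599925))), -304591), Rational(1, 2)) = Pow(Add(Add(4, Rational(8, 3), Rational(-12, 418175)), -304591), Rational(1, 2)) = Pow(Add(Rational(8363464, 1254525), -304591), Rational(1, 2)) = Pow(Rational(-382108660811, 1254525), Rational(1, 2)) = Mul(Rational(1, 250905), I, Pow(19174594708156791, Rational(1, 2)))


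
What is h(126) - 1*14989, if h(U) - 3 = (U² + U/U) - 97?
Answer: 794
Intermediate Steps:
h(U) = -93 + U² (h(U) = 3 + ((U² + U/U) - 97) = 3 + ((U² + 1) - 97) = 3 + ((1 + U²) - 97) = 3 + (-96 + U²) = -93 + U²)
h(126) - 1*14989 = (-93 + 126²) - 1*14989 = (-93 + 15876) - 14989 = 15783 - 14989 = 794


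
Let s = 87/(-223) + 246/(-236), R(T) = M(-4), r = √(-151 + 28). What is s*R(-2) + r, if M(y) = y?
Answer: 75390/13157 + I*√123 ≈ 5.73 + 11.091*I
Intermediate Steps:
r = I*√123 (r = √(-123) = I*√123 ≈ 11.091*I)
R(T) = -4
s = -37695/26314 (s = 87*(-1/223) + 246*(-1/236) = -87/223 - 123/118 = -37695/26314 ≈ -1.4325)
s*R(-2) + r = -37695/26314*(-4) + I*√123 = 75390/13157 + I*√123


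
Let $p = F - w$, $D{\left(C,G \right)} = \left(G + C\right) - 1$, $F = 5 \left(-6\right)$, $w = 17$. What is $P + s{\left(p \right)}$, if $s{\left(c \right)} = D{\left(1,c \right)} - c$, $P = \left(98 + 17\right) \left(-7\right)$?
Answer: $-805$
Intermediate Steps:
$F = -30$
$D{\left(C,G \right)} = -1 + C + G$ ($D{\left(C,G \right)} = \left(C + G\right) - 1 = -1 + C + G$)
$p = -47$ ($p = -30 - 17 = -47$)
$P = -805$ ($P = 115 \left(-7\right) = -805$)
$s{\left(c \right)} = 0$ ($s{\left(c \right)} = \left(-1 + 1 + c\right) - c = c - c = 0$)
$P + s{\left(p \right)} = -805 + 0 = -805$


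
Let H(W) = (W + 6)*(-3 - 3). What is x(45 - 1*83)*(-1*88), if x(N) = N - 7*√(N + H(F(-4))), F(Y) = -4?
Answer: 3344 + 3080*I*√2 ≈ 3344.0 + 4355.8*I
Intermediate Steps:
H(W) = -36 - 6*W (H(W) = (6 + W)*(-6) = -36 - 6*W)
x(N) = N - 7*√(-12 + N) (x(N) = N - 7*√(N + (-36 - 6*(-4))) = N - 7*√(N + (-36 + 24)) = N - 7*√(N - 12) = N - 7*√(-12 + N))
x(45 - 1*83)*(-1*88) = ((45 - 1*83) - 7*√(-12 + (45 - 1*83)))*(-1*88) = ((45 - 83) - 7*√(-12 + (45 - 83)))*(-88) = (-38 - 7*√(-12 - 38))*(-88) = (-38 - 35*I*√2)*(-88) = 3344 + 3080*I*√2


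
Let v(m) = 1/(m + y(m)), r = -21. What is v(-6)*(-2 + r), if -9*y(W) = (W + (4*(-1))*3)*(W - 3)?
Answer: 23/24 ≈ 0.95833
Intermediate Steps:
y(W) = -(-12 + W)*(-3 + W)/9 (y(W) = -(W + (4*(-1))*3)*(W - 3)/9 = -(W - 4*3)*(-3 + W)/9 = -(W - 12)*(-3 + W)/9 = -(-12 + W)*(-3 + W)/9)
v(m) = 1/(-4 - m²/9 + 8*m/3) (v(m) = 1/(m + (-4 - m²/9 + 5*m/3)) = 1/(-4 - m²/9 + 8*m/3))
v(-6)*(-2 + r) = (-9/(36 + (-6)² - 24*(-6)))*(-2 - 21) = -9/(36 + 36 + 144)*(-23) = -9/216*(-23) = -9*1/216*(-23) = -1/24*(-23) = 23/24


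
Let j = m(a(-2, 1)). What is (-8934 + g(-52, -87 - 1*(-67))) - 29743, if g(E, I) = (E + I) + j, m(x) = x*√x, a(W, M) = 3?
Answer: -38749 + 3*√3 ≈ -38744.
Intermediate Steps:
m(x) = x^(3/2)
j = 3*√3 (j = 3^(3/2) = 3*√3 ≈ 5.1962)
g(E, I) = E + I + 3*√3 (g(E, I) = (E + I) + 3*√3 = E + I + 3*√3)
(-8934 + g(-52, -87 - 1*(-67))) - 29743 = (-8934 + (-52 + (-87 - 1*(-67)) + 3*√3)) - 29743 = (-8934 + (-52 + (-87 + 67) + 3*√3)) - 29743 = (-8934 + (-52 - 20 + 3*√3)) - 29743 = (-8934 + (-72 + 3*√3)) - 29743 = (-9006 + 3*√3) - 29743 = -38749 + 3*√3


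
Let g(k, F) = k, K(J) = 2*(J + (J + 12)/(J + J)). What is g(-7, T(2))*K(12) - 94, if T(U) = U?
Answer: -276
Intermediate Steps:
K(J) = 2*J + (12 + J)/J (K(J) = 2*(J + (12 + J)/((2*J))) = 2*(J + (12 + J)*(1/(2*J))) = 2*(J + (12 + J)/(2*J)) = 2*J + (12 + J)/J)
g(-7, T(2))*K(12) - 94 = -7*(1 + 2*12 + 12/12) - 94 = -7*(1 + 24 + 12*(1/12)) - 94 = -7*(1 + 24 + 1) - 94 = -7*26 - 94 = -182 - 94 = -276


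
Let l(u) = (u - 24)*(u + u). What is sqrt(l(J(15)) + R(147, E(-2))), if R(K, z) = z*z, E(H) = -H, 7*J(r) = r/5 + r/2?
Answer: I*sqrt(254)/2 ≈ 7.9687*I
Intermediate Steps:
J(r) = r/10 (J(r) = (r/5 + r/2)/7 = (7*r/10)/7 = r/10)
l(u) = 2*u*(-24 + u) (l(u) = (-24 + u)*(2*u) = 2*u*(-24 + u))
R(K, z) = z**2
sqrt(l(J(15)) + R(147, E(-2))) = sqrt(2*((1/10)*15)*(-24 + (1/10)*15) + (-1*(-2))**2) = sqrt(2*(3/2)*(-24 + 3/2) + 2**2) = sqrt(2*(3/2)*(-45/2) + 4) = sqrt(-135/2 + 4) = sqrt(-127/2) = I*sqrt(254)/2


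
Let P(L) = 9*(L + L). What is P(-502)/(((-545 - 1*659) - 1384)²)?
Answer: -2259/1674436 ≈ -0.0013491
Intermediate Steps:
P(L) = 18*L (P(L) = 9*(2*L) = 18*L)
P(-502)/(((-545 - 1*659) - 1384)²) = (18*(-502))/(((-545 - 1*659) - 1384)²) = -9036/((-545 - 659) - 1384)² = -9036/(-1204 - 1384)² = -9036/((-2588)²) = -9036/6697744 = -9036*1/6697744 = -2259/1674436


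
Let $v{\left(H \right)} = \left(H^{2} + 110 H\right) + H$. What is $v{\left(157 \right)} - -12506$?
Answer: $54582$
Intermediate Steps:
$v{\left(H \right)} = H^{2} + 111 H$
$v{\left(157 \right)} - -12506 = 157 \left(111 + 157\right) - -12506 = 157 \cdot 268 + 12506 = 42076 + 12506 = 54582$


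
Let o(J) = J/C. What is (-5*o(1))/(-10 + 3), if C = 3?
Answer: 5/21 ≈ 0.23810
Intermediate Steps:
o(J) = J/3
(-5*o(1))/(-10 + 3) = (-5/3)/(-10 + 3) = -5*⅓/(-7) = -5/3*(-⅐) = 5/21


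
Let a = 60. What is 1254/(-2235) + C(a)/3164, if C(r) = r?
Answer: -319463/589295 ≈ -0.54211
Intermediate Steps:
1254/(-2235) + C(a)/3164 = 1254/(-2235) + 60/3164 = 1254*(-1/2235) + 60*(1/3164) = -418/745 + 15/791 = -319463/589295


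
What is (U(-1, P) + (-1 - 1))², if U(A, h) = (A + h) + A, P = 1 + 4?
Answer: 1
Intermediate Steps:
P = 5
U(A, h) = h + 2*A
(U(-1, P) + (-1 - 1))² = ((5 + 2*(-1)) + (-1 - 1))² = ((5 - 2) - 2)² = (3 - 2)² = 1² = 1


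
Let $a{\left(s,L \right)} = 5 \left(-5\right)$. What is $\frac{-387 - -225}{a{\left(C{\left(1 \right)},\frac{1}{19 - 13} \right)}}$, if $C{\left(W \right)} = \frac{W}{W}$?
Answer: $\frac{162}{25} \approx 6.48$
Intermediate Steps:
$C{\left(W \right)} = 1$
$a{\left(s,L \right)} = -25$
$\frac{-387 - -225}{a{\left(C{\left(1 \right)},\frac{1}{19 - 13} \right)}} = \frac{-387 - -225}{-25} = \left(-387 + 225\right) \left(- \frac{1}{25}\right) = \left(-162\right) \left(- \frac{1}{25}\right) = \frac{162}{25}$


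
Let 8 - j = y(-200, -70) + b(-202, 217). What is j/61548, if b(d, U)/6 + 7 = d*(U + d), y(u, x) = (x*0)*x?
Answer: 9115/30774 ≈ 0.29619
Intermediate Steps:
y(u, x) = 0 (y(u, x) = 0*x = 0)
b(d, U) = -42 + 6*d*(U + d) (b(d, U) = -42 + 6*(d*(U + d)) = -42 + 6*d*(U + d))
j = 18230 (j = 8 - (0 + (-42 + 6*(-202)**2 + 6*217*(-202))) = 8 - (0 + (-42 + 6*40804 - 263004)) = 8 - (0 + (-42 + 244824 - 263004)) = 8 - (0 - 18222) = 8 - 1*(-18222) = 8 + 18222 = 18230)
j/61548 = 18230/61548 = 18230*(1/61548) = 9115/30774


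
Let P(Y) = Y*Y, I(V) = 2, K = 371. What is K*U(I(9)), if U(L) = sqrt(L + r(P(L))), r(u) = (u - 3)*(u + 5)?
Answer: 371*sqrt(11) ≈ 1230.5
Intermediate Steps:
P(Y) = Y**2
r(u) = (-3 + u)*(5 + u)
U(L) = sqrt(-15 + L + L**4 + 2*L**2) (U(L) = sqrt(L + (-15 + (L**2)**2 + 2*L**2)) = sqrt(L + (-15 + L**4 + 2*L**2)) = sqrt(-15 + L + L**4 + 2*L**2))
K*U(I(9)) = 371*sqrt(-15 + 2 + 2**4 + 2*2**2) = 371*sqrt(-15 + 2 + 16 + 2*4) = 371*sqrt(-15 + 2 + 16 + 8) = 371*sqrt(11)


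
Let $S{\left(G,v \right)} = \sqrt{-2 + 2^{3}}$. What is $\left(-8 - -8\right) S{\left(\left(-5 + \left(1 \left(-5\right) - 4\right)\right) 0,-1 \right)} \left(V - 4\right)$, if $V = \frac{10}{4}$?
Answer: $0$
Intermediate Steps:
$V = \frac{5}{2}$ ($V = 10 \cdot \frac{1}{4} = \frac{5}{2} \approx 2.5$)
$S{\left(G,v \right)} = \sqrt{6}$ ($S{\left(G,v \right)} = \sqrt{-2 + 8} = \sqrt{6}$)
$\left(-8 - -8\right) S{\left(\left(-5 + \left(1 \left(-5\right) - 4\right)\right) 0,-1 \right)} \left(V - 4\right) = \left(-8 - -8\right) \sqrt{6} \left(\frac{5}{2} - 4\right) = \left(-8 + 8\right) \sqrt{6} \left(- \frac{3}{2}\right) = 0 \sqrt{6} \left(- \frac{3}{2}\right) = 0 \left(- \frac{3}{2}\right) = 0$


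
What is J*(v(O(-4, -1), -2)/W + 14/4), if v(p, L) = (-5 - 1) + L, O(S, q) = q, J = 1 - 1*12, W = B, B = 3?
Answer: -55/6 ≈ -9.1667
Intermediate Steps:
W = 3
J = -11 (J = 1 - 12 = -11)
v(p, L) = -6 + L
J*(v(O(-4, -1), -2)/W + 14/4) = -11*((-6 - 2)/3 + 14/4) = -11*(-8*⅓ + 14*(¼)) = -11*(-8/3 + 7/2) = -11*⅚ = -55/6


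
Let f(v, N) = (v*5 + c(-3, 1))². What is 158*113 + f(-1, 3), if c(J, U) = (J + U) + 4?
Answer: 17863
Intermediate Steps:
c(J, U) = 4 + J + U
f(v, N) = (2 + 5*v)² (f(v, N) = (v*5 + (4 - 3 + 1))² = (5*v + 2)² = (2 + 5*v)²)
158*113 + f(-1, 3) = 158*113 + (2 + 5*(-1))² = 17854 + (2 - 5)² = 17854 + (-3)² = 17854 + 9 = 17863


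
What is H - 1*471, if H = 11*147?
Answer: 1146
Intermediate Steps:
H = 1617
H - 1*471 = 1617 - 1*471 = 1617 - 471 = 1146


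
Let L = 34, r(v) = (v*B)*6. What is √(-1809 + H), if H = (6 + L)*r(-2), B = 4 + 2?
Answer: 3*I*√521 ≈ 68.476*I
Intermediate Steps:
B = 6
r(v) = 36*v (r(v) = (v*6)*6 = (6*v)*6 = 36*v)
H = -2880 (H = (6 + 34)*(36*(-2)) = 40*(-72) = -2880)
√(-1809 + H) = √(-1809 - 2880) = √(-4689) = 3*I*√521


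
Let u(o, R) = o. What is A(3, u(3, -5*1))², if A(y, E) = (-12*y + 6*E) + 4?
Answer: 196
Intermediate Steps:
A(y, E) = 4 - 12*y + 6*E
A(3, u(3, -5*1))² = (4 - 12*3 + 6*3)² = (4 - 36 + 18)² = (-14)² = 196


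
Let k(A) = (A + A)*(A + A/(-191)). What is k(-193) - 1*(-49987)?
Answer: 23702137/191 ≈ 1.2410e+5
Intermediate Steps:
k(A) = 380*A**2/191 (k(A) = (2*A)*(A + A*(-1/191)) = (2*A)*(A - A/191) = (2*A)*(190*A/191) = 380*A**2/191)
k(-193) - 1*(-49987) = (380/191)*(-193)**2 - 1*(-49987) = (380/191)*37249 + 49987 = 14154620/191 + 49987 = 23702137/191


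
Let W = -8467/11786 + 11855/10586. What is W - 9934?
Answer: -309845318324/31191649 ≈ -9933.6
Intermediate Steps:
W = 12522842/31191649 (W = -8467*1/11786 + 11855*(1/10586) = -8467/11786 + 11855/10586 = 12522842/31191649 ≈ 0.40148)
W - 9934 = 12522842/31191649 - 9934 = -309845318324/31191649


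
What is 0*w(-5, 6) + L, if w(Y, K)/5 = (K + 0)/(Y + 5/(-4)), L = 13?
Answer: 13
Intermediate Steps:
w(Y, K) = 5*K/(-5/4 + Y) (w(Y, K) = 5*((K + 0)/(Y + 5/(-4))) = 5*(K/(Y + 5*(-¼))) = 5*(K/(Y - 5/4)) = 5*(K/(-5/4 + Y)) = 5*K/(-5/4 + Y))
0*w(-5, 6) + L = 0*(20*6/(-5 + 4*(-5))) + 13 = 0*(20*6/(-5 - 20)) + 13 = 0*(20*6/(-25)) + 13 = 0*(20*6*(-1/25)) + 13 = 0*(-24/5) + 13 = 0 + 13 = 13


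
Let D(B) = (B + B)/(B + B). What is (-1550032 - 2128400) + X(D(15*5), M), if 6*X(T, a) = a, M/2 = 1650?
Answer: -3677882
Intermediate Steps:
M = 3300 (M = 2*1650 = 3300)
D(B) = 1 (D(B) = (2*B)/((2*B)) = (2*B)*(1/(2*B)) = 1)
X(T, a) = a/6
(-1550032 - 2128400) + X(D(15*5), M) = (-1550032 - 2128400) + (⅙)*3300 = -3678432 + 550 = -3677882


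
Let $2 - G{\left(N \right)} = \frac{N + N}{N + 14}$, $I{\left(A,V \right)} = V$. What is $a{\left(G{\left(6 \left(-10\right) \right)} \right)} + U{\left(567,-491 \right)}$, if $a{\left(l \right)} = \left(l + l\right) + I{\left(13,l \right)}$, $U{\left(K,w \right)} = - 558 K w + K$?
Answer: $\frac{3572960097}{23} \approx 1.5535 \cdot 10^{8}$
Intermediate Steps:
$U{\left(K,w \right)} = K - 558 K w$ ($U{\left(K,w \right)} = - 558 K w + K = K - 558 K w$)
$G{\left(N \right)} = 2 - \frac{2 N}{14 + N}$ ($G{\left(N \right)} = 2 - \frac{N + N}{N + 14} = 2 - \frac{2 N}{14 + N}$)
$a{\left(l \right)} = 3 l$ ($a{\left(l \right)} = \left(l + l\right) + l = 2 l + l = 3 l$)
$a{\left(G{\left(6 \left(-10\right) \right)} \right)} + U{\left(567,-491 \right)} = 3 \frac{28}{14 + 6 \left(-10\right)} + 567 \left(1 - -273978\right) = 3 \frac{28}{14 - 60} + 567 \left(1 + 273978\right) = 3 \frac{28}{-46} + 567 \cdot 273979 = 3 \cdot 28 \left(- \frac{1}{46}\right) + 155346093 = 3 \left(- \frac{14}{23}\right) + 155346093 = - \frac{42}{23} + 155346093 = \frac{3572960097}{23}$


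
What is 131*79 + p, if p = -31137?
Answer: -20788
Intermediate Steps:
131*79 + p = 131*79 - 31137 = 10349 - 31137 = -20788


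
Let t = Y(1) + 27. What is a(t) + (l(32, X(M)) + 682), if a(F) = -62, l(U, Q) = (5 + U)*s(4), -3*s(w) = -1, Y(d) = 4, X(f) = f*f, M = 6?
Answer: 1897/3 ≈ 632.33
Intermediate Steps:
X(f) = f²
s(w) = ⅓ (s(w) = -⅓*(-1) = ⅓)
l(U, Q) = 5/3 + U/3 (l(U, Q) = (5 + U)*(⅓) = 5/3 + U/3)
t = 31 (t = 4 + 27 = 31)
a(t) + (l(32, X(M)) + 682) = -62 + ((5/3 + (⅓)*32) + 682) = -62 + ((5/3 + 32/3) + 682) = -62 + (37/3 + 682) = -62 + 2083/3 = 1897/3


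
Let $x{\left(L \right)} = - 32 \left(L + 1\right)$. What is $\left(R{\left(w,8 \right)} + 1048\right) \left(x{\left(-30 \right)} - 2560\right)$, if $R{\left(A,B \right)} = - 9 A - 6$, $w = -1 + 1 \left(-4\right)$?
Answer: $-1773984$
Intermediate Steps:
$w = -5$ ($w = -1 - 4 = -5$)
$x{\left(L \right)} = -32 - 32 L$ ($x{\left(L \right)} = - 32 \left(1 + L\right) = -32 - 32 L$)
$R{\left(A,B \right)} = -6 - 9 A$
$\left(R{\left(w,8 \right)} + 1048\right) \left(x{\left(-30 \right)} - 2560\right) = \left(\left(-6 - -45\right) + 1048\right) \left(\left(-32 - -960\right) - 2560\right) = \left(\left(-6 + 45\right) + 1048\right) \left(\left(-32 + 960\right) - 2560\right) = \left(39 + 1048\right) \left(928 - 2560\right) = 1087 \left(-1632\right) = -1773984$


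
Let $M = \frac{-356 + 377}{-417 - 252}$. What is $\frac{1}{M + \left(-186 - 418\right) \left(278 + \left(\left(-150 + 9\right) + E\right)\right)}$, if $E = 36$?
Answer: $- \frac{223}{23301723} \approx -9.5701 \cdot 10^{-6}$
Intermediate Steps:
$M = - \frac{7}{223}$ ($M = \frac{21}{-669} = 21 \left(- \frac{1}{669}\right) = - \frac{7}{223} \approx -0.03139$)
$\frac{1}{M + \left(-186 - 418\right) \left(278 + \left(\left(-150 + 9\right) + E\right)\right)} = \frac{1}{- \frac{7}{223} + \left(-186 - 418\right) \left(278 + \left(\left(-150 + 9\right) + 36\right)\right)} = \frac{1}{- \frac{7}{223} - 604 \left(278 + \left(-141 + 36\right)\right)} = \frac{1}{- \frac{7}{223} - 604 \left(278 - 105\right)} = \frac{1}{- \frac{7}{223} - 104492} = \frac{1}{- \frac{23301723}{223}} = - \frac{223}{23301723}$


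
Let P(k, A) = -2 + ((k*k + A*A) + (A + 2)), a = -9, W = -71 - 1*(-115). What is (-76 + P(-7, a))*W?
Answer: 1980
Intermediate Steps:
W = 44 (W = -71 + 115 = 44)
P(k, A) = A + A**2 + k**2 (P(k, A) = -2 + ((k**2 + A**2) + (2 + A)) = -2 + ((A**2 + k**2) + (2 + A)) = -2 + (2 + A + A**2 + k**2) = A + A**2 + k**2)
(-76 + P(-7, a))*W = (-76 + (-9 + (-9)**2 + (-7)**2))*44 = (-76 + (-9 + 81 + 49))*44 = (-76 + 121)*44 = 45*44 = 1980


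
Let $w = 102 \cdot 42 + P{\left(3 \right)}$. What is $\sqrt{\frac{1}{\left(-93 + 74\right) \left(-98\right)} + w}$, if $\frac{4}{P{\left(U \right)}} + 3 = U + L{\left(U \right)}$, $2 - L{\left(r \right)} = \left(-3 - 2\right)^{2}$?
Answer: $\frac{3 \sqrt{17815922774}}{6118} \approx 65.451$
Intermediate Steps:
$L{\left(r \right)} = -23$ ($L{\left(r \right)} = 2 - \left(-3 - 2\right)^{2} = 2 - \left(-5\right)^{2} = 2 - 25 = -23$)
$P{\left(U \right)} = \frac{4}{-26 + U}$ ($P{\left(U \right)} = \frac{4}{-3 + \left(U - 23\right)} = \frac{4}{-3 + \left(-23 + U\right)} = \frac{4}{-26 + U}$)
$w = \frac{98528}{23}$ ($w = 102 \cdot 42 + \frac{4}{-26 + 3} = 4284 + \frac{4}{-23} = 4284 + 4 \left(- \frac{1}{23}\right) = 4284 - \frac{4}{23} = \frac{98528}{23} \approx 4283.8$)
$\sqrt{\frac{1}{\left(-93 + 74\right) \left(-98\right)} + w} = \sqrt{\frac{1}{\left(-93 + 74\right) \left(-98\right)} + \frac{98528}{23}} = \sqrt{\frac{1}{\left(-19\right) \left(-98\right)} + \frac{98528}{23}} = \sqrt{\frac{1}{1862} + \frac{98528}{23}} = \sqrt{\frac{183459159}{42826}} = \frac{3 \sqrt{17815922774}}{6118}$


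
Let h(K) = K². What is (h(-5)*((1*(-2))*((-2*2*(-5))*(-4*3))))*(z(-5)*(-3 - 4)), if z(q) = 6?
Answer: -504000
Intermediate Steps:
(h(-5)*((1*(-2))*((-2*2*(-5))*(-4*3))))*(z(-5)*(-3 - 4)) = ((-5)²*((1*(-2))*((-2*2*(-5))*(-4*3))))*(6*(-3 - 4)) = (25*(-2*(-4*(-5))*(-12)))*(6*(-7)) = (25*(-40*(-12)))*(-42) = (25*(-2*(-240)))*(-42) = (25*480)*(-42) = 12000*(-42) = -504000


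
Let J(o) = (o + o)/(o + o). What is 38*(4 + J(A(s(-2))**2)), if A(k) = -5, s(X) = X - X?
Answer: 190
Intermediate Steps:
s(X) = 0
J(o) = 1 (J(o) = (2*o)/((2*o)) = (2*o)*(1/(2*o)) = 1)
38*(4 + J(A(s(-2))**2)) = 38*(4 + 1) = 38*5 = 190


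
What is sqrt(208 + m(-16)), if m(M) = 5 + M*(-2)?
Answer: 7*sqrt(5) ≈ 15.652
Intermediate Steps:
m(M) = 5 - 2*M
sqrt(208 + m(-16)) = sqrt(208 + (5 - 2*(-16))) = sqrt(208 + (5 + 32)) = sqrt(208 + 37) = sqrt(245) = 7*sqrt(5)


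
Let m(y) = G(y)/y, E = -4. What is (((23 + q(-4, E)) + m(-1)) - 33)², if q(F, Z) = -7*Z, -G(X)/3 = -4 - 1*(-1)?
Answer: 81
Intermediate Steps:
G(X) = 9 (G(X) = -3*(-4 - 1*(-1)) = -3*(-4 + 1) = -3*(-3) = 9)
m(y) = 9/y
(((23 + q(-4, E)) + m(-1)) - 33)² = (((23 - 7*(-4)) + 9/(-1)) - 33)² = (((23 + 28) + 9*(-1)) - 33)² = ((51 - 9) - 33)² = (42 - 33)² = 9² = 81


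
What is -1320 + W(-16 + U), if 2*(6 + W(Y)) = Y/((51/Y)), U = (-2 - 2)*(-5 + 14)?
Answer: -66274/51 ≈ -1299.5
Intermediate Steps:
U = -36 (U = -4*9 = -36)
W(Y) = -6 + Y²/102 (W(Y) = -6 + (Y/((51/Y)))/2 = -6 + (Y*(Y/51))/2 = -6 + (Y²/51)/2 = -6 + Y²/102)
-1320 + W(-16 + U) = -1320 + (-6 + (-16 - 36)²/102) = -1320 + (-6 + (1/102)*(-52)²) = -1320 + (-6 + (1/102)*2704) = -1320 + (-6 + 1352/51) = -1320 + 1046/51 = -66274/51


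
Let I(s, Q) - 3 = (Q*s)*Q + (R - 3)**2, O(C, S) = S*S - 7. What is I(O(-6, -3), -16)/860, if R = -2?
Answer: 27/43 ≈ 0.62791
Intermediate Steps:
O(C, S) = -7 + S**2 (O(C, S) = S**2 - 7 = -7 + S**2)
I(s, Q) = 28 + s*Q**2 (I(s, Q) = 3 + ((Q*s)*Q + (-2 - 3)**2) = 3 + (s*Q**2 + (-5)**2) = 3 + (s*Q**2 + 25) = 3 + (25 + s*Q**2) = 28 + s*Q**2)
I(O(-6, -3), -16)/860 = (28 + (-7 + (-3)**2)*(-16)**2)/860 = (28 + (-7 + 9)*256)*(1/860) = (28 + 2*256)*(1/860) = (28 + 512)*(1/860) = 540*(1/860) = 27/43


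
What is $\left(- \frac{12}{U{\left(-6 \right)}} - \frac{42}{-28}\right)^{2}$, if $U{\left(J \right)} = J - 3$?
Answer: $\frac{289}{36} \approx 8.0278$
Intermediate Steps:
$U{\left(J \right)} = -3 + J$
$\left(- \frac{12}{U{\left(-6 \right)}} - \frac{42}{-28}\right)^{2} = \left(- \frac{12}{-3 - 6} - \frac{42}{-28}\right)^{2} = \left(- \frac{12}{-9} - - \frac{3}{2}\right)^{2} = \left(\left(-12\right) \left(- \frac{1}{9}\right) + \frac{3}{2}\right)^{2} = \left(\frac{4}{3} + \frac{3}{2}\right)^{2} = \left(\frac{17}{6}\right)^{2} = \frac{289}{36}$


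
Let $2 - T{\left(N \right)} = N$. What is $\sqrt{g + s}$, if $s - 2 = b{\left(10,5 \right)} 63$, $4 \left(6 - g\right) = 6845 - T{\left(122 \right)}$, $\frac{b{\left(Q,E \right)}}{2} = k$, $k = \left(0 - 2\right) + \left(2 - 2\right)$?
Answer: $\frac{i \sqrt{7941}}{2} \approx 44.556 i$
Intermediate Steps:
$T{\left(N \right)} = 2 - N$
$k = -2$ ($k = -2 + 0 = -2$)
$b{\left(Q,E \right)} = -4$ ($b{\left(Q,E \right)} = 2 \left(-2\right) = -4$)
$g = - \frac{6941}{4}$ ($g = 6 - \frac{6845 - \left(2 - 122\right)}{4} = 6 - \frac{6845 - -120}{4} = 6 - \frac{6845 + 120}{4} = 6 - \frac{6965}{4} = - \frac{6941}{4} \approx -1735.3$)
$s = -250$ ($s = 2 - 252 = -250$)
$\sqrt{g + s} = \sqrt{- \frac{6941}{4} - 250} = \sqrt{- \frac{7941}{4}} = \frac{i \sqrt{7941}}{2}$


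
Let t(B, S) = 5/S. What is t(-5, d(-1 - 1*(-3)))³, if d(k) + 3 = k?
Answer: -125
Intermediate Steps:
d(k) = -3 + k
t(-5, d(-1 - 1*(-3)))³ = (5/(-3 + (-1 - 1*(-3))))³ = (5/(-3 + (-1 + 3)))³ = (5/(-3 + 2))³ = (5/(-1))³ = (5*(-1))³ = (-5)³ = -125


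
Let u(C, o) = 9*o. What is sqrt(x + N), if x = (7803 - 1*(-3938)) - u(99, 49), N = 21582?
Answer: sqrt(32882) ≈ 181.33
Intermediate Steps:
x = 11300 (x = (7803 - 1*(-3938)) - 9*49 = (7803 + 3938) - 1*441 = 11741 - 441 = 11300)
sqrt(x + N) = sqrt(11300 + 21582) = sqrt(32882)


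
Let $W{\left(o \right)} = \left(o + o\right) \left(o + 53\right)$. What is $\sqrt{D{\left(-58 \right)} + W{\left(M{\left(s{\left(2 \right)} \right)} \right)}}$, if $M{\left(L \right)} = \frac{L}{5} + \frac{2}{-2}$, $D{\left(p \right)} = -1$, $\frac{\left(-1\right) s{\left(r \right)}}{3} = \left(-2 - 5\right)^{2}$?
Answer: $\frac{i \sqrt{34377}}{5} \approx 37.082 i$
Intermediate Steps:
$s{\left(r \right)} = -147$ ($s{\left(r \right)} = - 3 \left(-2 - 5\right)^{2} = - 3 \left(-7\right)^{2} = \left(-3\right) 49 = -147$)
$M{\left(L \right)} = -1 + \frac{L}{5}$ ($M{\left(L \right)} = L \frac{1}{5} + 2 \left(- \frac{1}{2}\right) = \frac{L}{5} - 1 = -1 + \frac{L}{5}$)
$W{\left(o \right)} = 2 o \left(53 + o\right)$
$\sqrt{D{\left(-58 \right)} + W{\left(M{\left(s{\left(2 \right)} \right)} \right)}} = \sqrt{-1 + 2 \left(-1 + \frac{1}{5} \left(-147\right)\right) \left(53 + \left(-1 + \frac{1}{5} \left(-147\right)\right)\right)} = \sqrt{-1 + 2 \left(-1 - \frac{147}{5}\right) \left(53 - \frac{152}{5}\right)} = \sqrt{-1 + 2 \left(- \frac{152}{5}\right) \left(53 - \frac{152}{5}\right)} = \sqrt{-1 + 2 \left(- \frac{152}{5}\right) \frac{113}{5}} = \sqrt{-1 - \frac{34352}{25}} = \sqrt{- \frac{34377}{25}} = \frac{i \sqrt{34377}}{5}$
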